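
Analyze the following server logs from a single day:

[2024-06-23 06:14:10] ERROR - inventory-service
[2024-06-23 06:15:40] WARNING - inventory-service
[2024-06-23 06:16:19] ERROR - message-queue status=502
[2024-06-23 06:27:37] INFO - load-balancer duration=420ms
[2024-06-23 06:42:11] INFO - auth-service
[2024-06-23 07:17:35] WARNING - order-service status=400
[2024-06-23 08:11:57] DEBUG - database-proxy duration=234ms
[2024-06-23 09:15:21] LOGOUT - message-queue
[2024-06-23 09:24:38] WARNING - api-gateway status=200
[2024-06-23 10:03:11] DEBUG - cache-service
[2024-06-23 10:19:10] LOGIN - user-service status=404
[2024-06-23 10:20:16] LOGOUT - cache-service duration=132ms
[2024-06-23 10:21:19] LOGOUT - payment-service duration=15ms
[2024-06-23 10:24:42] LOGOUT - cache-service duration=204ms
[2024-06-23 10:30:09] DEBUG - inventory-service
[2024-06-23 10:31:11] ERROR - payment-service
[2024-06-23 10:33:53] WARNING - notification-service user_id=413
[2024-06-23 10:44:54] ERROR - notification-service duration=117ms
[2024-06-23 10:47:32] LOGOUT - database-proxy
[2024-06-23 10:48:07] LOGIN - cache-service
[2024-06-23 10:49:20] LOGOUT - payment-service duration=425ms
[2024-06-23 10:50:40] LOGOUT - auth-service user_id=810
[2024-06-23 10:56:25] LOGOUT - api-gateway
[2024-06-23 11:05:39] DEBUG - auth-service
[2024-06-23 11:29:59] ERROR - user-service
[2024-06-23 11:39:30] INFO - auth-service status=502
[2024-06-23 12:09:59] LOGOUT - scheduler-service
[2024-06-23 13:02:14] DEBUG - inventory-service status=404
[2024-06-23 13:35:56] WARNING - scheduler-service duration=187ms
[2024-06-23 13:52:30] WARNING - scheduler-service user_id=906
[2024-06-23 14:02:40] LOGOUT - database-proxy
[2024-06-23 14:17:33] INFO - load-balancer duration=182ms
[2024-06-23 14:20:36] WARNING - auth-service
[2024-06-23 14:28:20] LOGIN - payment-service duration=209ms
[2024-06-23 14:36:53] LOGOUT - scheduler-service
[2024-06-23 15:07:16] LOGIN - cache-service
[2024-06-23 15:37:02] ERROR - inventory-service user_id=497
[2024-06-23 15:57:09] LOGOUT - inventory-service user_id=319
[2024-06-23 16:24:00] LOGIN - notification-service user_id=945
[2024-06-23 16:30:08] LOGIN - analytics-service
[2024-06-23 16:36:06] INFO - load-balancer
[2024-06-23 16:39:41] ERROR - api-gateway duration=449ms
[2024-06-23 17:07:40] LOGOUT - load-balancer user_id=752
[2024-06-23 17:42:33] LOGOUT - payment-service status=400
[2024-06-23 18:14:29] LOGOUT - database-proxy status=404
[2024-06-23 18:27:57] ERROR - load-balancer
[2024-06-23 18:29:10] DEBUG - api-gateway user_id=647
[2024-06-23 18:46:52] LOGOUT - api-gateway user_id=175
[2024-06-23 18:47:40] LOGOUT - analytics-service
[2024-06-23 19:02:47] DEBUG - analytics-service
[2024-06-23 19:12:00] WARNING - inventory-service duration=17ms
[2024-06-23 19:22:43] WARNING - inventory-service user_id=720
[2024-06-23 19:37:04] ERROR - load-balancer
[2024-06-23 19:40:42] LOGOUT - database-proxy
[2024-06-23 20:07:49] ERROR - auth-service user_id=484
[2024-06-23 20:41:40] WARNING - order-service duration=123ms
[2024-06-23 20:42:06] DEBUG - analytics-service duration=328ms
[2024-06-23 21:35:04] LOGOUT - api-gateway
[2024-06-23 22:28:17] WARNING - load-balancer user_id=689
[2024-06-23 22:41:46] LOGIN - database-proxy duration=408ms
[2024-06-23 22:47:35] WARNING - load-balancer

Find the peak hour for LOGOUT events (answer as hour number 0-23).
10

To find the peak hour:

1. Group all LOGOUT events by hour
2. Count events in each hour
3. Find hour with maximum count
4. Peak hour: 10 (with 7 events)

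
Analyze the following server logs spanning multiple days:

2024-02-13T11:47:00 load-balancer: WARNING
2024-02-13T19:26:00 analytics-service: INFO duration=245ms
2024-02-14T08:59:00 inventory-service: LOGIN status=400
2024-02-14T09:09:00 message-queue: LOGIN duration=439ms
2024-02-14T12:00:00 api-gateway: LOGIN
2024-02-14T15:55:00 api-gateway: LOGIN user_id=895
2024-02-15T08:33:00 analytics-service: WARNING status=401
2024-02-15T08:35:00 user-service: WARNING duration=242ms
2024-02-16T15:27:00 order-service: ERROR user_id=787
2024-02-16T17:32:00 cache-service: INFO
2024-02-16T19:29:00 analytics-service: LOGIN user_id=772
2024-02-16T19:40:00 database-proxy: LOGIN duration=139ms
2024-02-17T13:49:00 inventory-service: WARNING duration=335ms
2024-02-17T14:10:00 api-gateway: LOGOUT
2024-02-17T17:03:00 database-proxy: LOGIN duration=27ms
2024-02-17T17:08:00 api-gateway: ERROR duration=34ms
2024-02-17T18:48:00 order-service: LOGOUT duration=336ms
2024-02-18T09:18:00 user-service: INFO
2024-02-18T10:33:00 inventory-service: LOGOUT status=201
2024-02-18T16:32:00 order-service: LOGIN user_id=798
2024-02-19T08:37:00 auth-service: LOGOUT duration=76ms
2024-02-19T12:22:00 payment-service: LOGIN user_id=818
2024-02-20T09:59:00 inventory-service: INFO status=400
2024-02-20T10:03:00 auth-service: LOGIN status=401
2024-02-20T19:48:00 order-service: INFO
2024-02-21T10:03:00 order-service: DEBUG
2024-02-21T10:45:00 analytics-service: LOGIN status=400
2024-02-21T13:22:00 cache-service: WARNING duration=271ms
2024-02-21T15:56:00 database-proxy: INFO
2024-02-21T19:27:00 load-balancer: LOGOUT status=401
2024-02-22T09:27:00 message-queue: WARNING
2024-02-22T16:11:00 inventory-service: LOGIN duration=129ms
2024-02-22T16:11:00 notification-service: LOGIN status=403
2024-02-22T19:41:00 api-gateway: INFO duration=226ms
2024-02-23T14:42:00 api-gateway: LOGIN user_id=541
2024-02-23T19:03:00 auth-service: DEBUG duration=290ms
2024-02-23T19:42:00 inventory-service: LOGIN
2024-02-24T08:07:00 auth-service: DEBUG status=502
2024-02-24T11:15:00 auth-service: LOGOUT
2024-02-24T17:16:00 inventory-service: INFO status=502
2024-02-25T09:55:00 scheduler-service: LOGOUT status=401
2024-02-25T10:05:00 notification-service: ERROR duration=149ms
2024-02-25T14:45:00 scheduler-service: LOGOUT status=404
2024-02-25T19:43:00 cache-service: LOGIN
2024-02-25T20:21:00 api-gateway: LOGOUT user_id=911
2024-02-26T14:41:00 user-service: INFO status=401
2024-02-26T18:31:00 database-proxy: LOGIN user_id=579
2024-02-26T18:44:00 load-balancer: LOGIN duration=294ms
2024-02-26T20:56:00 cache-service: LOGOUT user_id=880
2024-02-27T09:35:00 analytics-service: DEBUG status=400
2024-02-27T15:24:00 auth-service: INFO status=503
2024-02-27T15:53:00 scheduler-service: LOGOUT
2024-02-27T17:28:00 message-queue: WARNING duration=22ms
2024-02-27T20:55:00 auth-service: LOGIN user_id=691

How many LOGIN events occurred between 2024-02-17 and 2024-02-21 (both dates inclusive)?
5

To filter by date range:

1. Date range: 2024-02-17 through 2024-02-21, both dates inclusive
2. Filter for LOGIN events whose date falls in this range
3. Count matching events: 5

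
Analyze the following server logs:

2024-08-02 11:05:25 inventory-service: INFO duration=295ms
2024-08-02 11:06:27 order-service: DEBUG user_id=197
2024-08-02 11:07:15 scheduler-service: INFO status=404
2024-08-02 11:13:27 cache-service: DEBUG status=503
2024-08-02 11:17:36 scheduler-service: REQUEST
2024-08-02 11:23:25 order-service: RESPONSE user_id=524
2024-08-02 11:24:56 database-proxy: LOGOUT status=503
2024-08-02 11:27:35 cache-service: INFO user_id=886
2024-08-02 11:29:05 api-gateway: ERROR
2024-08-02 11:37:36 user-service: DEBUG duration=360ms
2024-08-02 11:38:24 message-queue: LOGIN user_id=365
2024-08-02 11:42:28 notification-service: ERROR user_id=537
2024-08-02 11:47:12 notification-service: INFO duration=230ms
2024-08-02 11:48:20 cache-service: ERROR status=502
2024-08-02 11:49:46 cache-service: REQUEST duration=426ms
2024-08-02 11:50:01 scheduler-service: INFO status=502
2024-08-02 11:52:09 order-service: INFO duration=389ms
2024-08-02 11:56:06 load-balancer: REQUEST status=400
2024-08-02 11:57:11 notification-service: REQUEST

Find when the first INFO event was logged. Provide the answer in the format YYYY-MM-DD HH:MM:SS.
2024-08-02 11:05:25

To find the first event:

1. Filter for all INFO events
2. Sort by timestamp
3. Select the first one
4. Timestamp: 2024-08-02 11:05:25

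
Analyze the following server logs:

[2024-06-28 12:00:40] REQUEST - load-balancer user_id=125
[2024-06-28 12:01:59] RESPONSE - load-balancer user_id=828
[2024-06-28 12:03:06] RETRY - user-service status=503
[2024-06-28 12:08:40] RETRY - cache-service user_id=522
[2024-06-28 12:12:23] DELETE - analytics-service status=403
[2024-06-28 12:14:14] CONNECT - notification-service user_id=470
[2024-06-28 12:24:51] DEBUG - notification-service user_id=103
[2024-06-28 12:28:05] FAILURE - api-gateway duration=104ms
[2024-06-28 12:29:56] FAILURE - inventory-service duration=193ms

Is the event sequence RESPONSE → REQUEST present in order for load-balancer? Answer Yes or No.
No

To verify sequence order:

1. Find all events in sequence RESPONSE → REQUEST for load-balancer
2. Extract their timestamps
3. Check if timestamps are in ascending order
4. Result: No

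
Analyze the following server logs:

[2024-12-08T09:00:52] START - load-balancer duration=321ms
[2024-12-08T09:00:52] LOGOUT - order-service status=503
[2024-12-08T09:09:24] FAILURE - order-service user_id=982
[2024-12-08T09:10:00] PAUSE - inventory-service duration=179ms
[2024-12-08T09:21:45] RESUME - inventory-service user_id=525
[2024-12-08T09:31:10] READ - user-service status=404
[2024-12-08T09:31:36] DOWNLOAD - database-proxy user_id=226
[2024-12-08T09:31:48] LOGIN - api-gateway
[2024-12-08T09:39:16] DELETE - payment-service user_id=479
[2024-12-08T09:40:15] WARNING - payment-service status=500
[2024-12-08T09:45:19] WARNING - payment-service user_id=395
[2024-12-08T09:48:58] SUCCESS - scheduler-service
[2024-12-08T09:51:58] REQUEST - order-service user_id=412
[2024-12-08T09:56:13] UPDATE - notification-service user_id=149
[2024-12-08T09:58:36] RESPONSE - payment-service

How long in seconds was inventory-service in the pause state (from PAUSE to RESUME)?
705

To calculate state duration:

1. Find PAUSE event for inventory-service: 2024-12-08T09:10:00
2. Find RESUME event for inventory-service: 2024-12-08T09:21:45
3. Calculate duration: 2024-12-08T09:21:45 - 2024-12-08T09:10:00 = 705 seconds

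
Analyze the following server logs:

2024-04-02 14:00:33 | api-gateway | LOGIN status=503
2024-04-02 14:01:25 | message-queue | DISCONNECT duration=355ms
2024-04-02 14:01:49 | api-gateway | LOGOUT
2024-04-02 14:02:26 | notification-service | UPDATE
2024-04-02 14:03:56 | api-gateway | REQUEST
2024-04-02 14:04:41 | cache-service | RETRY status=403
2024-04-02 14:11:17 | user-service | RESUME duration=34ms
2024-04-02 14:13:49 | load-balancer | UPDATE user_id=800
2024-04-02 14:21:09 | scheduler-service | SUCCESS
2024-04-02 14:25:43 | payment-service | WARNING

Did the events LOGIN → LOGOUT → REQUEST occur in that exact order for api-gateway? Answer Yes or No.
Yes

To verify sequence order:

1. Find all events in sequence LOGIN → LOGOUT → REQUEST for api-gateway
2. Extract their timestamps
3. Check if timestamps are in ascending order
4. Result: Yes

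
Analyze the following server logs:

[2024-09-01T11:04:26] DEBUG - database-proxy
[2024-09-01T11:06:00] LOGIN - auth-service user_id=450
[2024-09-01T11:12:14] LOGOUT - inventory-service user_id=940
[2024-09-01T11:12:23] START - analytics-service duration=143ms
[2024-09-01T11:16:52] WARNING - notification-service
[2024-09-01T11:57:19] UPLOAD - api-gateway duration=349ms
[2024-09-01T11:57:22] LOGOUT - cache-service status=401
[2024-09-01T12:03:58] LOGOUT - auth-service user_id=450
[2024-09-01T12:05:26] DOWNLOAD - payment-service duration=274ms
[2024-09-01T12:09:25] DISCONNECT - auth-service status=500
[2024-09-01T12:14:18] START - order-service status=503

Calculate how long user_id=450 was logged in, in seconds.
3478

To calculate session duration:

1. Find LOGIN event for user_id=450: 2024-09-01T11:06:00
2. Find LOGOUT event for user_id=450: 2024-09-01T12:03:58
3. Session duration: 2024-09-01T12:03:58 - 2024-09-01T11:06:00 = 3478 seconds (57 minutes)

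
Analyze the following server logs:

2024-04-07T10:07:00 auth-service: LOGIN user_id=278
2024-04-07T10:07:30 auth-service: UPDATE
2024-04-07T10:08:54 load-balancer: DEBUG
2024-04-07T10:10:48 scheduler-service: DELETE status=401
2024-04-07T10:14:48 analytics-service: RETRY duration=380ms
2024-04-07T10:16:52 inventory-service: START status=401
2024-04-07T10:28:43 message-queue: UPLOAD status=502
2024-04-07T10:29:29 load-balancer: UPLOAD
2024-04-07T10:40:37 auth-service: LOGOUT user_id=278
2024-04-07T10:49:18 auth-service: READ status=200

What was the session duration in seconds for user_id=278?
2017

To calculate session duration:

1. Find LOGIN event for user_id=278: 2024-04-07T10:07:00
2. Find LOGOUT event for user_id=278: 2024-04-07T10:40:37
3. Session duration: 2024-04-07T10:40:37 - 2024-04-07T10:07:00 = 2017 seconds (33 minutes)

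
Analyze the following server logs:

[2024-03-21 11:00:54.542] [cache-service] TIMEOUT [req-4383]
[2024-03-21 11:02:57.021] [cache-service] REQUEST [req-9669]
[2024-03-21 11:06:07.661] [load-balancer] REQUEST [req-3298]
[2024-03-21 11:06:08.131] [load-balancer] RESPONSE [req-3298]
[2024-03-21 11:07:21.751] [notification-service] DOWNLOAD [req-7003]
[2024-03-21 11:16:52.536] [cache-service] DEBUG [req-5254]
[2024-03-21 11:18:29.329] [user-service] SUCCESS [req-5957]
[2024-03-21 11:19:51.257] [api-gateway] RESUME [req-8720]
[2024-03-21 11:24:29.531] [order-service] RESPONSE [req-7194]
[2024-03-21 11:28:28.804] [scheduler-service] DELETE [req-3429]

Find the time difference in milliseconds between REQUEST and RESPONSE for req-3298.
470

To calculate latency:

1. Find REQUEST with id req-3298: 2024-03-21 11:06:07.661
2. Find RESPONSE with id req-3298: 2024-03-21 11:06:08.131
3. Latency: 2024-03-21 11:06:08.131 - 2024-03-21 11:06:07.661 = 470ms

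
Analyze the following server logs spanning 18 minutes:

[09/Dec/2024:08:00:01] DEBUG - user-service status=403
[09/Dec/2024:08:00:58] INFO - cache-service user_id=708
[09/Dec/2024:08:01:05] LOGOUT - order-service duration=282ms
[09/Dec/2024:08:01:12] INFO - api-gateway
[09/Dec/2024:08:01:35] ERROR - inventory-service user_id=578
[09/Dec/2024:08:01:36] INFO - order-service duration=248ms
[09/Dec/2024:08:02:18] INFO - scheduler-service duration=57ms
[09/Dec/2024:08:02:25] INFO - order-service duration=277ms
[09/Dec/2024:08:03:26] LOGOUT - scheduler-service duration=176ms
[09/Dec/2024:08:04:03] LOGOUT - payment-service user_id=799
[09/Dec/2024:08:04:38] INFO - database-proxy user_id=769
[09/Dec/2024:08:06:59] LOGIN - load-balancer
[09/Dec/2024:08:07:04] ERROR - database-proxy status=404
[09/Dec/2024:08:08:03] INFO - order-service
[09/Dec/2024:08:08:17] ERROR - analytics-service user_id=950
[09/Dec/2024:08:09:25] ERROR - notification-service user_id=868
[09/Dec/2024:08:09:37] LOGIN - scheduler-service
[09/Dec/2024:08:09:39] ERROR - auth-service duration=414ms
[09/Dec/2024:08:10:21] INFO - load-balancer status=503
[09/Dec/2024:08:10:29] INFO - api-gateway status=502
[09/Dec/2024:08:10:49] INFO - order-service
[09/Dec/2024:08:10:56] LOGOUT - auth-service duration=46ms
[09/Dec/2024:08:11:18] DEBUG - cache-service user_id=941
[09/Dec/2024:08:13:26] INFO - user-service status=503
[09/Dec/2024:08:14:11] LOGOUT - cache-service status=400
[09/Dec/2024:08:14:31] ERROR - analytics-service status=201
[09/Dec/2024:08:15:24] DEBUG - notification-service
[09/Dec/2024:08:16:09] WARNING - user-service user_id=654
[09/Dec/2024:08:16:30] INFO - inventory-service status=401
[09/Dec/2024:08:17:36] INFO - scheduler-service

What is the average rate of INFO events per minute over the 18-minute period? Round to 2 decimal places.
0.72

To calculate the rate:

1. Count total INFO events: 13
2. Total time period: 18 minutes
3. Rate = 13 / 18 = 0.72 events per minute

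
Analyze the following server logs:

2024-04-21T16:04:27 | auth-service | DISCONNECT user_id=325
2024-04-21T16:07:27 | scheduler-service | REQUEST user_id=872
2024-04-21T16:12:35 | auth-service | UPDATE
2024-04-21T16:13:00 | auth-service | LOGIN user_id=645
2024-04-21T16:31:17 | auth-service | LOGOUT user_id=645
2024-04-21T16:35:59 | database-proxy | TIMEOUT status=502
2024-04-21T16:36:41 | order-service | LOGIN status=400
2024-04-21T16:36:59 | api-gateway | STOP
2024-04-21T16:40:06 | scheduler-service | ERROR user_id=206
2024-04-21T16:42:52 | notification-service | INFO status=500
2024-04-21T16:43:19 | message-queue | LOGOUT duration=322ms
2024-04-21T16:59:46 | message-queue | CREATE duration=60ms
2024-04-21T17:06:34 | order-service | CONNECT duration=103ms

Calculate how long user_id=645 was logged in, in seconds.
1097

To calculate session duration:

1. Find LOGIN event for user_id=645: 2024-04-21T16:13:00
2. Find LOGOUT event for user_id=645: 2024-04-21T16:31:17
3. Session duration: 2024-04-21T16:31:17 - 2024-04-21T16:13:00 = 1097 seconds (18 minutes)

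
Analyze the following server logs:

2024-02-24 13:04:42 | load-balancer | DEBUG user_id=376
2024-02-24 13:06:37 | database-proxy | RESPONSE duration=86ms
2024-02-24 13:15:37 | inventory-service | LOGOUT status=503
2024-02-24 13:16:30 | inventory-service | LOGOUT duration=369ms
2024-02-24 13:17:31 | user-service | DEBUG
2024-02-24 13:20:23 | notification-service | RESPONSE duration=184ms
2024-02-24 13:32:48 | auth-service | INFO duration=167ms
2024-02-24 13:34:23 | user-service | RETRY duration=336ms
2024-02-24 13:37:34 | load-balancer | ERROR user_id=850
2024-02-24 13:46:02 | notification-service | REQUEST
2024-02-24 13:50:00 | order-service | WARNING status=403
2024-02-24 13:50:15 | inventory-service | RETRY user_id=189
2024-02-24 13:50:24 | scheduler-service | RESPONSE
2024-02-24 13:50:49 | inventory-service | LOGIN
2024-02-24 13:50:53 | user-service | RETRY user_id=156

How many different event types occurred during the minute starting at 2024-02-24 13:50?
4

To count unique event types:

1. Filter events in the minute starting at 2024-02-24 13:50
2. Extract event types from matching entries
3. Count unique types: 4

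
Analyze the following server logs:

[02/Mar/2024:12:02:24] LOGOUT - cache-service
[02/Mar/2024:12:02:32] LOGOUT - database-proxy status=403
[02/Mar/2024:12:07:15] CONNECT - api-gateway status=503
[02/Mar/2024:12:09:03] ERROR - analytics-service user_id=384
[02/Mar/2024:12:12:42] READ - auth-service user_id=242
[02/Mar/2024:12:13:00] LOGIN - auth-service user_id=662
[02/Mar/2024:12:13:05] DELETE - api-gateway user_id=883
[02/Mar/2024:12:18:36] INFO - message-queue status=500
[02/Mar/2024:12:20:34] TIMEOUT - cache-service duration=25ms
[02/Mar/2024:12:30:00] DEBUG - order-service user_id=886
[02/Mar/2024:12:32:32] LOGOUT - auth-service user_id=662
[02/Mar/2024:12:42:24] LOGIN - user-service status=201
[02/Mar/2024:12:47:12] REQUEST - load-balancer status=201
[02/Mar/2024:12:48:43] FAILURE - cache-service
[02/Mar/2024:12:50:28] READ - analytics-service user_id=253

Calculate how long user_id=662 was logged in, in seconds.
1172

To calculate session duration:

1. Find LOGIN event for user_id=662: 02/Mar/2024:12:13:00
2. Find LOGOUT event for user_id=662: 02/Mar/2024:12:32:32
3. Session duration: 02/Mar/2024:12:32:32 - 02/Mar/2024:12:13:00 = 1172 seconds (19 minutes)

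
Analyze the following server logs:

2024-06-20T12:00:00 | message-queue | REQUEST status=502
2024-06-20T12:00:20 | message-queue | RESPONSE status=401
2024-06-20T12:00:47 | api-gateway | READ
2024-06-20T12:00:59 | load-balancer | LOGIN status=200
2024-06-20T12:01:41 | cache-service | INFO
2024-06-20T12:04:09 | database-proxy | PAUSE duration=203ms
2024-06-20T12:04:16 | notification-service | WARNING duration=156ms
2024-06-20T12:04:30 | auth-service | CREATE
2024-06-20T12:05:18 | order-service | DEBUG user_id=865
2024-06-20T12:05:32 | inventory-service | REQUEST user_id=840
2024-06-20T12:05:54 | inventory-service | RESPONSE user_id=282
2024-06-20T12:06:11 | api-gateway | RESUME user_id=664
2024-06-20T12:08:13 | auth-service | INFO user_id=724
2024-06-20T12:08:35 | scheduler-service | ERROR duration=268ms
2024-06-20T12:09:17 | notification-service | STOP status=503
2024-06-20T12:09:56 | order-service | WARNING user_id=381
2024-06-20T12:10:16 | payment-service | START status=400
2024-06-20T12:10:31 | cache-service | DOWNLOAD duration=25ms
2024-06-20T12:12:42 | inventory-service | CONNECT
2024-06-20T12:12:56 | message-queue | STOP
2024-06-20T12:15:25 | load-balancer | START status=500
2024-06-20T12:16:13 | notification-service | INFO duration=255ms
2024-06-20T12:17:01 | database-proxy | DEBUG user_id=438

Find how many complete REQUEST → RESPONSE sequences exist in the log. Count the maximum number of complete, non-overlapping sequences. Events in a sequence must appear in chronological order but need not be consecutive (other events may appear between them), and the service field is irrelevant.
2

To count sequences:

1. Look for pattern: REQUEST → RESPONSE
2. Greedily scan the log in chronological order, matching each sequence element in turn (ignoring service)
3. Each time the full pattern completes, increment the count and restart matching from the next event
4. Complete non-overlapping sequences found: 2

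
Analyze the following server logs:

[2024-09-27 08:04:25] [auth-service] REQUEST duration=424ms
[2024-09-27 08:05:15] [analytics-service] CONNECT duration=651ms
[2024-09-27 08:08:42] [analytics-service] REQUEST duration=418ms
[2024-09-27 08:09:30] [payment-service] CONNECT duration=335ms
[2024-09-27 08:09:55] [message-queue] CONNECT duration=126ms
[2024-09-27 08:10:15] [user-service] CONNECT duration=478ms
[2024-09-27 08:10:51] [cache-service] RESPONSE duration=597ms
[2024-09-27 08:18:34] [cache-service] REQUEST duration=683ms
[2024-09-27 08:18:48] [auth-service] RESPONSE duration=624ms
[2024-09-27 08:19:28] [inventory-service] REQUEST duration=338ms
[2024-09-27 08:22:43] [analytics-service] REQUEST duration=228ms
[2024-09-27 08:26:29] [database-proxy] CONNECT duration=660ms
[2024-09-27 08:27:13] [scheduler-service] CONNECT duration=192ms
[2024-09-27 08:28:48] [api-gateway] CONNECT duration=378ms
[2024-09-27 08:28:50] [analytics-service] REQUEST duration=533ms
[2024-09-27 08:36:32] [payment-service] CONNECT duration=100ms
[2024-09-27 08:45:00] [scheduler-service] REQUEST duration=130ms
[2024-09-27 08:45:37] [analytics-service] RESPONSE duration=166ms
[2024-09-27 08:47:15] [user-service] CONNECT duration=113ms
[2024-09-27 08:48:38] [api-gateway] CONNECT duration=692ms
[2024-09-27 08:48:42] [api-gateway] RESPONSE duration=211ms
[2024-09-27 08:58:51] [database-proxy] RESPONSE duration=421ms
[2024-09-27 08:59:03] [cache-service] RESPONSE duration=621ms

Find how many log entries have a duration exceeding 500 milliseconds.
8

To count timeouts:

1. Threshold: 500ms
2. Extract duration from each log entry
3. Count entries where duration > 500
4. Timeout count: 8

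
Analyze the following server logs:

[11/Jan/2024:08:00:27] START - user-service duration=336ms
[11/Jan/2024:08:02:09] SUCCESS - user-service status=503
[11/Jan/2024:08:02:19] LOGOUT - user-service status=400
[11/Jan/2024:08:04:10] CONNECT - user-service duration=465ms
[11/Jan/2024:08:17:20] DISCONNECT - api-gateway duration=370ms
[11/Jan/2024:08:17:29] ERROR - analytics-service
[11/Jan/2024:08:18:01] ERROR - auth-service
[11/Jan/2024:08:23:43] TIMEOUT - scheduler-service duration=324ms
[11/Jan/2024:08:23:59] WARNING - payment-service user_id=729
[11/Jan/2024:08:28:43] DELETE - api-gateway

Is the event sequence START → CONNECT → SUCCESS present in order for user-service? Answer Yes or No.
No

To verify sequence order:

1. Find all events in sequence START → CONNECT → SUCCESS for user-service
2. Extract their timestamps
3. Check if timestamps are in ascending order
4. Result: No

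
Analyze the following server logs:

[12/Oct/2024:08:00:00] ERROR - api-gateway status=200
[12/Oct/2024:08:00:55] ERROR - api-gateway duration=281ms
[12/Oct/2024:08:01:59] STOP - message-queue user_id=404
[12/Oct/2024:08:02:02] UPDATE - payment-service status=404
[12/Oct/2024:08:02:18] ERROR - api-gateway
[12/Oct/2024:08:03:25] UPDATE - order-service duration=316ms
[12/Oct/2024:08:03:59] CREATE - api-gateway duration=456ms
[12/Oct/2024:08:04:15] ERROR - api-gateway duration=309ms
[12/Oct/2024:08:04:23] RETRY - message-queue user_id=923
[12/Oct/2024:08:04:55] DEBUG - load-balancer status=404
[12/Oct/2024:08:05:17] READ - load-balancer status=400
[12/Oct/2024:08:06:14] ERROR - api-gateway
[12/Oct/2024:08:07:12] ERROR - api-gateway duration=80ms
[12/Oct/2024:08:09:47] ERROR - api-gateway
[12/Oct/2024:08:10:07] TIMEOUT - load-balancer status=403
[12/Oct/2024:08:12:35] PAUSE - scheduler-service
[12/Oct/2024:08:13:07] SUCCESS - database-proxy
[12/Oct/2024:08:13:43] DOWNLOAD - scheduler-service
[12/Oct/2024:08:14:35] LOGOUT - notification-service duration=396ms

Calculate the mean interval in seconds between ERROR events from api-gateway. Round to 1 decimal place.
97.8

To calculate average interval:

1. Find all ERROR events for api-gateway in order
2. Calculate time gaps between consecutive events
3. Compute mean of gaps: 587 / 6 = 97.8 seconds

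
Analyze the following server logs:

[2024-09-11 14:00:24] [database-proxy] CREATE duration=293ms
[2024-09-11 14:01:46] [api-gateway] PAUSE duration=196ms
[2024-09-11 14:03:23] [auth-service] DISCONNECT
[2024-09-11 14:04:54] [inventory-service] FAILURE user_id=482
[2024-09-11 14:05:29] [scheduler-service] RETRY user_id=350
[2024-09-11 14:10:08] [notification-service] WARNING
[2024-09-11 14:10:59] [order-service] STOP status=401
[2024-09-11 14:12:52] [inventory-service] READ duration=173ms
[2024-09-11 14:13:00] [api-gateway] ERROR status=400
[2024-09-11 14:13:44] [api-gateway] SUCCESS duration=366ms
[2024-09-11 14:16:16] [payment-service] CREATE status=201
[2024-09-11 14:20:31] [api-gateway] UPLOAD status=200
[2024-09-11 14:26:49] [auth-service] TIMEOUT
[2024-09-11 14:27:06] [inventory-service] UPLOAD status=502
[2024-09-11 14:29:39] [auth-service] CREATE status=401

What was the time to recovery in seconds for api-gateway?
44

To calculate recovery time:

1. Find ERROR event for api-gateway: 2024-09-11 14:13:00
2. Find next SUCCESS event for api-gateway: 2024-09-11 14:13:44
3. Recovery time: 2024-09-11 14:13:44 - 2024-09-11 14:13:00 = 44 seconds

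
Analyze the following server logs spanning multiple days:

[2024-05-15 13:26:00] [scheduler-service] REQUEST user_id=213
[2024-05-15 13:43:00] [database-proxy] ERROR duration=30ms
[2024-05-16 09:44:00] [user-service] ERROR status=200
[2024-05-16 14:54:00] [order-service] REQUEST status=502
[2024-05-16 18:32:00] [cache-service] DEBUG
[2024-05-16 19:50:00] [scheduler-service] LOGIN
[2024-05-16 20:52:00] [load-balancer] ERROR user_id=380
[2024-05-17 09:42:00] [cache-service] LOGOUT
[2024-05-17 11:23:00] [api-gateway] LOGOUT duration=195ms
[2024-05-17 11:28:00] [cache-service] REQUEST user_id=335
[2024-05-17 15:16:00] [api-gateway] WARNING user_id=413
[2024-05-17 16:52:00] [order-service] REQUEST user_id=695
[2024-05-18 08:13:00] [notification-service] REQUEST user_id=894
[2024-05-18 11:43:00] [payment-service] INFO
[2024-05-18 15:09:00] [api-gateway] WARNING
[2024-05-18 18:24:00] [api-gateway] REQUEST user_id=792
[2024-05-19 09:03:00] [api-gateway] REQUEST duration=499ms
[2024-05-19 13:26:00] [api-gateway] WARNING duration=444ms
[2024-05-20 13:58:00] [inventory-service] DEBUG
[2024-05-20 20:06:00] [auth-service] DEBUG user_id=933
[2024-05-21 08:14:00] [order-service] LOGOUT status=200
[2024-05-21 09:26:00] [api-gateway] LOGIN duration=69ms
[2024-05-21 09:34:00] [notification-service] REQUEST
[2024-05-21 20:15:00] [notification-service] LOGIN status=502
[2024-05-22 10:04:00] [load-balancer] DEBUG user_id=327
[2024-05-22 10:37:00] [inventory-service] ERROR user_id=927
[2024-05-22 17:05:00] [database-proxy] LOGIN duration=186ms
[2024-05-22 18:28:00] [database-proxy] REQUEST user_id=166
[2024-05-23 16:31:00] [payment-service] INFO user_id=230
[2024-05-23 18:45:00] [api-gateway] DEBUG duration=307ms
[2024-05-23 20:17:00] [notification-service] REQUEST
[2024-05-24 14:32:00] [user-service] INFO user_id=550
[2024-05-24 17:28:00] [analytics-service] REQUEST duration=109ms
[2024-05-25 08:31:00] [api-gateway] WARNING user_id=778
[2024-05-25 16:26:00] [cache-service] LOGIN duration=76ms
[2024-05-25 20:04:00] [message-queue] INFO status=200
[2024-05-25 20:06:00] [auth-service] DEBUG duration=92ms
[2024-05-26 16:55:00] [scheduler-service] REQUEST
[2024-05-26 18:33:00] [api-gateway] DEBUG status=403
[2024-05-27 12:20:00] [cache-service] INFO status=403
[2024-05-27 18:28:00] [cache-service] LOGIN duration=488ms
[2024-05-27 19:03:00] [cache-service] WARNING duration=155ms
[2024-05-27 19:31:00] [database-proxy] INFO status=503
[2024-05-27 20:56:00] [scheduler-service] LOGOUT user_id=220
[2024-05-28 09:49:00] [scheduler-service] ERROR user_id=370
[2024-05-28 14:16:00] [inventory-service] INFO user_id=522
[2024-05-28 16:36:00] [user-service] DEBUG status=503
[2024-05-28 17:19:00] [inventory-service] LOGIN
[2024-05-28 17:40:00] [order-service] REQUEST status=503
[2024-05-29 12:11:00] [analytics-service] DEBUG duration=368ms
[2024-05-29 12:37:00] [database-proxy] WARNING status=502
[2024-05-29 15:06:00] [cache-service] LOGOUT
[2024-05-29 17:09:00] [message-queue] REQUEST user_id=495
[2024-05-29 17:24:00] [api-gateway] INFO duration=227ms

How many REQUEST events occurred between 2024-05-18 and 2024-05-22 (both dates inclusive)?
5

To filter by date range:

1. Date range: 2024-05-18 through 2024-05-22, both dates inclusive
2. Filter for REQUEST events whose date falls in this range
3. Count matching events: 5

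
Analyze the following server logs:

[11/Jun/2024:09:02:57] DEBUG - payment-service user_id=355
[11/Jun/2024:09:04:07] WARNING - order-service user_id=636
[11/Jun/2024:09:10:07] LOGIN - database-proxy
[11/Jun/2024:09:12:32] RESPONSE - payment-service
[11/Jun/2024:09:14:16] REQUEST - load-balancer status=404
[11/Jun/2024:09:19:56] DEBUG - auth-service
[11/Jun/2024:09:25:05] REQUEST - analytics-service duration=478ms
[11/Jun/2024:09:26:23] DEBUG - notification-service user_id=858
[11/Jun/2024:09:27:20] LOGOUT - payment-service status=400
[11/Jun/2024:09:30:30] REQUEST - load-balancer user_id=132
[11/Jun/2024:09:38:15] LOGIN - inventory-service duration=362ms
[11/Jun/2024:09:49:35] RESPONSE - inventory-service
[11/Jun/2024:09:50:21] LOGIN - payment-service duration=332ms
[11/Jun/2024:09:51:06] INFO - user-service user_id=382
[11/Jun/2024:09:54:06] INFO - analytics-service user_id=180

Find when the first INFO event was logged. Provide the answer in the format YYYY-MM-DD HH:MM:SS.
2024-06-11 09:51:06

To find the first event:

1. Filter for all INFO events
2. Sort by timestamp
3. Select the first one
4. Timestamp: 2024-06-11 09:51:06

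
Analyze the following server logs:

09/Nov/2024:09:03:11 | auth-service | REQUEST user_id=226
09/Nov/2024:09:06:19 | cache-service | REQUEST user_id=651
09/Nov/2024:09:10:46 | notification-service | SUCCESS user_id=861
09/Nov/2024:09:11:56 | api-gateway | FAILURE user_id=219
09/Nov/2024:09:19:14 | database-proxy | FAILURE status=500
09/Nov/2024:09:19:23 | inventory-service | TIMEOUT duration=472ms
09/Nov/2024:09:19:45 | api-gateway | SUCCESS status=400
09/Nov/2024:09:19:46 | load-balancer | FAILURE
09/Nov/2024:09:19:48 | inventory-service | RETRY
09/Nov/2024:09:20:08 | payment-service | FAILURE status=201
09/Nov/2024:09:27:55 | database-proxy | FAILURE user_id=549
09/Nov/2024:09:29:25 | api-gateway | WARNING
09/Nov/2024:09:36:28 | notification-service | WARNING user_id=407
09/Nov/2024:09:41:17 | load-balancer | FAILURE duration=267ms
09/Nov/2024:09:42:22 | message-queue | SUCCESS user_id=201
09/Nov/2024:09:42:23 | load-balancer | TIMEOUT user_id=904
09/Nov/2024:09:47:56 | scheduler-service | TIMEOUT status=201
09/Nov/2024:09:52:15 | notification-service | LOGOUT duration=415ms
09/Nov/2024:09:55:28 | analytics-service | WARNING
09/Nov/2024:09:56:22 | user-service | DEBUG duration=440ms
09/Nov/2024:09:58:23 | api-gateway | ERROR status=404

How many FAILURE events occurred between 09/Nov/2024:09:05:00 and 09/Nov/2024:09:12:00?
1

To count events in the time window:

1. Window boundaries: 09/Nov/2024:09:05:00 to 09/Nov/2024:09:12:00
2. Filter for FAILURE events within this window
3. Count matching events: 1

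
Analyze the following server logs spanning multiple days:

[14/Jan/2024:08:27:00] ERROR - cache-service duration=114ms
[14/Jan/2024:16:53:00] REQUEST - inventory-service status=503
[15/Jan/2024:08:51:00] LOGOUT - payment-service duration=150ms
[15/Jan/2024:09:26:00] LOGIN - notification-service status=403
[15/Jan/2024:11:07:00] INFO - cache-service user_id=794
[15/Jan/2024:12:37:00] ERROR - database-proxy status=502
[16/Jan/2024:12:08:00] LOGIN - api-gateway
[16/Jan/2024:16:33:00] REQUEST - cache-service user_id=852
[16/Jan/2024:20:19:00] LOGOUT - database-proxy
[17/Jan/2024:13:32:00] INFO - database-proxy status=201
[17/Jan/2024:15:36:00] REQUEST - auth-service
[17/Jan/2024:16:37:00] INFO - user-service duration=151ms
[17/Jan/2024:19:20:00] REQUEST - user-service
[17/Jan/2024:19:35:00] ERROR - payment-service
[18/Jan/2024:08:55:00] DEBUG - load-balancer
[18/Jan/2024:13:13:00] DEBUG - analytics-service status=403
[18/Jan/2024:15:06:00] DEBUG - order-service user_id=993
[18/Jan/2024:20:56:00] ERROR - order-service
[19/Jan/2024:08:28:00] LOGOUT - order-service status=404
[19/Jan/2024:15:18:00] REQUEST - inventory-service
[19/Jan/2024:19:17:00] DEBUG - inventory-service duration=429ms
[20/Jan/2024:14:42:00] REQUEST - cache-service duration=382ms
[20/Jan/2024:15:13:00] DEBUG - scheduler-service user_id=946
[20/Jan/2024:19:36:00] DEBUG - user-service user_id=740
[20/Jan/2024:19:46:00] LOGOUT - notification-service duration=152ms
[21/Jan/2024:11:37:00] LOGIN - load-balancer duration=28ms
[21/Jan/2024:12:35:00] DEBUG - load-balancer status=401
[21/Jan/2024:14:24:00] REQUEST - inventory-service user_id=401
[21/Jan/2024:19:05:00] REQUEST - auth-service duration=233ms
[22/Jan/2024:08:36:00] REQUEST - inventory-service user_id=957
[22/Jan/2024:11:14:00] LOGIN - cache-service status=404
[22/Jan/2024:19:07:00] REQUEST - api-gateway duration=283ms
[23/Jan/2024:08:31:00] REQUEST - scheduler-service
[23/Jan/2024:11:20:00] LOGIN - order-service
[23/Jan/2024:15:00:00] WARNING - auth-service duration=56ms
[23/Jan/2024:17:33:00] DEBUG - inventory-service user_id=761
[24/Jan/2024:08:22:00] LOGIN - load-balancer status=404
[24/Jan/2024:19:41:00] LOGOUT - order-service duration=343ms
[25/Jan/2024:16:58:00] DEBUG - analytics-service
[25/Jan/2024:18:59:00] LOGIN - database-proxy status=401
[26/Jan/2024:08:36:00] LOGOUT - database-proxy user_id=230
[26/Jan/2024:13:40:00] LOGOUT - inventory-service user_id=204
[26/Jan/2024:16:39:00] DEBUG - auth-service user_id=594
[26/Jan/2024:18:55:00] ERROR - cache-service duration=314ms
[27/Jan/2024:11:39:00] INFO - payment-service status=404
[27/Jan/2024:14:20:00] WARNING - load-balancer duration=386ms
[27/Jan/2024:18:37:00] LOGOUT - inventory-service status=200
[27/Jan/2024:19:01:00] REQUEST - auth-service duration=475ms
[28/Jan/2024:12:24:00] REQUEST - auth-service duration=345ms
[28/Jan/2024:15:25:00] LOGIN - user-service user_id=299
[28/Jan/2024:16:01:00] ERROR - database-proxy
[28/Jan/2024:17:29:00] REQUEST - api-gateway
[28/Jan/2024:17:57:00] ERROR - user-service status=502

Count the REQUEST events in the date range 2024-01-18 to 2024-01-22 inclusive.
6

To filter by date range:

1. Date range: 2024-01-18 through 2024-01-22, both dates inclusive
2. Filter for REQUEST events whose date falls in this range
3. Count matching events: 6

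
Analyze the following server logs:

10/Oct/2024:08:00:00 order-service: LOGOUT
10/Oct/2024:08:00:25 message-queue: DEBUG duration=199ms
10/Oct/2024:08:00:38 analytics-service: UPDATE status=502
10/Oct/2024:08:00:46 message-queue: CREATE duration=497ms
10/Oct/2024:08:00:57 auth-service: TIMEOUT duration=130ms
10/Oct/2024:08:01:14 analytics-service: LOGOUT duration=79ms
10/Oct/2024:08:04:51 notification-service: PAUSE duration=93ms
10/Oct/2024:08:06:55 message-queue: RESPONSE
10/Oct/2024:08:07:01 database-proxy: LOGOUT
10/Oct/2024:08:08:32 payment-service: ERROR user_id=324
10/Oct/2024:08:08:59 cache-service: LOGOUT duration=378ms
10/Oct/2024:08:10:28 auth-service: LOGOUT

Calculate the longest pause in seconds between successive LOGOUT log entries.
347

To find the longest gap:

1. Extract all LOGOUT events in chronological order
2. Calculate time differences between consecutive events
3. Find the maximum difference
4. Longest gap: 347 seconds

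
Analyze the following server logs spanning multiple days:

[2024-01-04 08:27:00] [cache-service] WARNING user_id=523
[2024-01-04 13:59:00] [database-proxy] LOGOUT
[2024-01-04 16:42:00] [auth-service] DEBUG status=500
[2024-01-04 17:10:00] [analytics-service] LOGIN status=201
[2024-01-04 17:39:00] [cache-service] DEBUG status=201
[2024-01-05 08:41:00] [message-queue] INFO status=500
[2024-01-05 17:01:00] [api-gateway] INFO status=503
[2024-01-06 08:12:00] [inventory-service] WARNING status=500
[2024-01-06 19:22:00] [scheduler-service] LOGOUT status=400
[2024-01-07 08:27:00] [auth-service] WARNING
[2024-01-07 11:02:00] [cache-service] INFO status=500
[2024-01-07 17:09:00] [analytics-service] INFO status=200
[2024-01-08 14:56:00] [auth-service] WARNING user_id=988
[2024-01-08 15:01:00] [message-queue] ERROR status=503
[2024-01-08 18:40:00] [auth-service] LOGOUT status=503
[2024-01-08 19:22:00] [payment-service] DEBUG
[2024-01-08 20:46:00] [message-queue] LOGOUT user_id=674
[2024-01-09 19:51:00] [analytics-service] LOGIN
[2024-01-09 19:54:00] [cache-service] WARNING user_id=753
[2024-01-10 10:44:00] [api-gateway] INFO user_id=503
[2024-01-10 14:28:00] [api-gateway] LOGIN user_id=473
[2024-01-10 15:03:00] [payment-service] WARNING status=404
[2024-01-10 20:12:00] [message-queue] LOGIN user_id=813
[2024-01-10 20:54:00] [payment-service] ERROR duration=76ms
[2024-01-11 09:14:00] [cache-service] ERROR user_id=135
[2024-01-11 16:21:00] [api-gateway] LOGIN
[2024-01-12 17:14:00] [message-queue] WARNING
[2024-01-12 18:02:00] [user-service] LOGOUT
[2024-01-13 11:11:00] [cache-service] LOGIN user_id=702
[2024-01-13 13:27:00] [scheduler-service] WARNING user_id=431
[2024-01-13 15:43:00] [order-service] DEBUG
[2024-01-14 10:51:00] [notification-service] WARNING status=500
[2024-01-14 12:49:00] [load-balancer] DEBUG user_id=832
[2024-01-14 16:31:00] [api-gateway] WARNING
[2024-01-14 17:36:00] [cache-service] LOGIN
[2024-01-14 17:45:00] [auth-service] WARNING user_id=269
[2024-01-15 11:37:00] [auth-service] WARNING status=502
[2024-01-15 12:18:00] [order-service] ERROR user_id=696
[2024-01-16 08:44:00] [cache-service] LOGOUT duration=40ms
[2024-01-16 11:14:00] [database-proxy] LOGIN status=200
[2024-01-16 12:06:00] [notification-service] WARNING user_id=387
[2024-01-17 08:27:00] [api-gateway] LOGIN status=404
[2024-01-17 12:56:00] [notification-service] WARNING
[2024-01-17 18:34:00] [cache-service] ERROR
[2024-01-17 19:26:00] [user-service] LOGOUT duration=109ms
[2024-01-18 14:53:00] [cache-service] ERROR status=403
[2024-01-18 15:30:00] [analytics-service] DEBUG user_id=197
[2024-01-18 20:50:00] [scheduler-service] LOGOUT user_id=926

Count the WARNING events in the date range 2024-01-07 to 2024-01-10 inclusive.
4

To filter by date range:

1. Date range: 2024-01-07 through 2024-01-10, both dates inclusive
2. Filter for WARNING events whose date falls in this range
3. Count matching events: 4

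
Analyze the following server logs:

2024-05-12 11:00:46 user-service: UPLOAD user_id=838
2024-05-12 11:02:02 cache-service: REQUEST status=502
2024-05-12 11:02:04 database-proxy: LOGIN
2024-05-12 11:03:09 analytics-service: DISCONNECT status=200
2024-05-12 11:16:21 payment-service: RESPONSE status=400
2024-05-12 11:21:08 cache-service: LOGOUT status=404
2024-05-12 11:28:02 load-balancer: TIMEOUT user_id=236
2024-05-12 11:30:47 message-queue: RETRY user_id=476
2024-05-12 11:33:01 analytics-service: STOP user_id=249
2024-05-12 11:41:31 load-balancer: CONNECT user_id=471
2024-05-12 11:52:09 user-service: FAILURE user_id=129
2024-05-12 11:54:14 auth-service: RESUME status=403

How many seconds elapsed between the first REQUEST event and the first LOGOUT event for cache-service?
1146

To find the time between events:

1. Locate the first REQUEST event for cache-service: 2024-05-12 11:02:02
2. Locate the first LOGOUT event for cache-service: 2024-05-12 11:21:08
3. Calculate the difference: 2024-05-12 11:21:08 - 2024-05-12 11:02:02 = 1146 seconds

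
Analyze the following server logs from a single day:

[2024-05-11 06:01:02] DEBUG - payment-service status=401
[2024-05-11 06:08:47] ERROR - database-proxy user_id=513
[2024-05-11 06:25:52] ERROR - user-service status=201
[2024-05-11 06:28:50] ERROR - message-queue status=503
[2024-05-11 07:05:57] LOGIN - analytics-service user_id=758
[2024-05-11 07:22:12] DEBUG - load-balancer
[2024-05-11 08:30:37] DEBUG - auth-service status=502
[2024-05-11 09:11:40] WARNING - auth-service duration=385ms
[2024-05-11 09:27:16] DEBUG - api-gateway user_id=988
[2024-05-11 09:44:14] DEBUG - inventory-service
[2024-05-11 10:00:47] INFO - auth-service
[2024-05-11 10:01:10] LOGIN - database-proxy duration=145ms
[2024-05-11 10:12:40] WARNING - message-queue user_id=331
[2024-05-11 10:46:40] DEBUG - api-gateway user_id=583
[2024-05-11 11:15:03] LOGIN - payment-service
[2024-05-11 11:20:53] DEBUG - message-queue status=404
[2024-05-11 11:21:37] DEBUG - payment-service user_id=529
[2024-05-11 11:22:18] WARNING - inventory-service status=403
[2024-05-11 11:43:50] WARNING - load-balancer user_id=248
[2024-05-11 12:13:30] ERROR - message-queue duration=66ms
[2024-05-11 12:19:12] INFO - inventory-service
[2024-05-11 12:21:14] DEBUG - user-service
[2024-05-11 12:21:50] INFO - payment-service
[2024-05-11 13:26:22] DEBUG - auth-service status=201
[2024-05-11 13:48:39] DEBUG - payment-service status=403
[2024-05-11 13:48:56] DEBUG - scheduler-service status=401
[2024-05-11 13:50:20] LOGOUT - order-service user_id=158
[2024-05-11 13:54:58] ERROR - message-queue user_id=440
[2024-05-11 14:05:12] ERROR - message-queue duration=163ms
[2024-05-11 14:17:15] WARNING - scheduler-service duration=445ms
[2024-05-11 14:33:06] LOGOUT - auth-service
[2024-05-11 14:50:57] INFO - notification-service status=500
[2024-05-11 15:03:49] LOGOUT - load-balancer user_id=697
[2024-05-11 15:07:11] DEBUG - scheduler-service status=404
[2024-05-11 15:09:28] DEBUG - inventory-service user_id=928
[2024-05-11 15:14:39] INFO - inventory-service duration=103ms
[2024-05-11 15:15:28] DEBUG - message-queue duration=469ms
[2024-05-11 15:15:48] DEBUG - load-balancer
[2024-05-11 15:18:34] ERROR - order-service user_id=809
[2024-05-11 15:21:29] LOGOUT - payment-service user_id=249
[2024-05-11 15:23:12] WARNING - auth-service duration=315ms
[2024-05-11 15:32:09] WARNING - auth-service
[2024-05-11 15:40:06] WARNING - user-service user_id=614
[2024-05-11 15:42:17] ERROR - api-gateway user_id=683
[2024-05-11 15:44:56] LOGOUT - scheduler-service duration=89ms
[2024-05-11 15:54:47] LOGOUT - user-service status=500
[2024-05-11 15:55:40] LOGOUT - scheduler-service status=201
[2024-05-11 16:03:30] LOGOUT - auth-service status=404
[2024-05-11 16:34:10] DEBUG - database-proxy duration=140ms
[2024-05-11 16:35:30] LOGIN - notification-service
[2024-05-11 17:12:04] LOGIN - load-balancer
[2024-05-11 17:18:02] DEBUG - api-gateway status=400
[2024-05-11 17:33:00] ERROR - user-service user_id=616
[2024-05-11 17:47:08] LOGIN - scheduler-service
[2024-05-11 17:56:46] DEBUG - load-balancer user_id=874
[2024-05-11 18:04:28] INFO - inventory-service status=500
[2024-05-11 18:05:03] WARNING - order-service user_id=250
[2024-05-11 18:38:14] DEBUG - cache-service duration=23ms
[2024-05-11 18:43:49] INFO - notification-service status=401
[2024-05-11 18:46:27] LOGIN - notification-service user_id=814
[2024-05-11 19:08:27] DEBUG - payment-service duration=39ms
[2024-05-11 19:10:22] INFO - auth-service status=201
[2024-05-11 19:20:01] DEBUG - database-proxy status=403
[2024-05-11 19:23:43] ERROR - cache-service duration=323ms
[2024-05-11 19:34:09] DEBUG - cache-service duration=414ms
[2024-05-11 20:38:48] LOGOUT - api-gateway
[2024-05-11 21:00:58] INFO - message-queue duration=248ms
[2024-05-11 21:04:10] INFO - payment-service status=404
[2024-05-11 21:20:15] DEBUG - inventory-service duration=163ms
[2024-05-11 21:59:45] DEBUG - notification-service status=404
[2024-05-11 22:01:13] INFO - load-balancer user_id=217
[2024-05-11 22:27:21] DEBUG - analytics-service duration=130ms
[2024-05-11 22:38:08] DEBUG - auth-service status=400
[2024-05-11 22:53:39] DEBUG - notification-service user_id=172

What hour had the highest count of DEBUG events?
15

To find the peak hour:

1. Group all DEBUG events by hour
2. Count events in each hour
3. Find hour with maximum count
4. Peak hour: 15 (with 4 events)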